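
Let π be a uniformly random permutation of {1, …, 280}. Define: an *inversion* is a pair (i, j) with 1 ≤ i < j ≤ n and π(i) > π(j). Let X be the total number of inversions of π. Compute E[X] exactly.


Write X = Σ X_I over the C(280, 2) = 39060 pairs i < j, with X_I the indicator of one inversion.
There are 39060 indicators.
For each fixed pair i < j, the values π(i) and π(j) are two distinct elements of {1, …, 280} in uniformly random order; by symmetry P[π(i) > π(j)] = 1/2.
By linearity: E[X] = 39060 · (1/2) = C(280, 2) · (1/2) = 39060/2 = 19530 ≈ 19530.000000.

E[X] = 19530 = 19530.000000.


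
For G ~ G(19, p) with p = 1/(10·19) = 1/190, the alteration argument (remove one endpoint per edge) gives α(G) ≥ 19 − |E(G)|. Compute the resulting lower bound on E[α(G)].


E[|E(G)|] = C(19, 2)·p = 171 · (1/190) = 9/10.
E[α(G)] ≥ n − E[|E(G)|] = 19 − 9/10 = 181/10.
Numerically: ≈ 18.100.
(This is only a lower bound; the true E[α(G)] may be larger.)

E[α(G)] ≥ 181/10 ≈ 18.100.


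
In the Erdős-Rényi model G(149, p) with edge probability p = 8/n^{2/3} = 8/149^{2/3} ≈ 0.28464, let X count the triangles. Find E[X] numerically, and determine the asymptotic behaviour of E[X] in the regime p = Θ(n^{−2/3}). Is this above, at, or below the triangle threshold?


Number of potential triangles: C(149, 3) = 540274.
Each occurs with probability p³ ≈ (0.28464)³ ≈ 2.3062024e-02.
By linearity: E[X] = C(149, 3)·p³ ≈ 540274 · 2.3062024e-02 ≈ 12459.81208.
Since α = 2/3 < 1, p = c/n^{2/3} ≫ 1/n is above the triangle threshold p ~ 1/n. Asymptotically E[X] ~ (c³/6)·n^{3(1−α)} = (8³/6)·n^{1} → ∞; triangles are abundant w.h.p.

E[X] ≈ 12459.81208; in regime p = Θ(1/n^{2/3}) E[X] diverges (above the triangle threshold p ~ 1/n).


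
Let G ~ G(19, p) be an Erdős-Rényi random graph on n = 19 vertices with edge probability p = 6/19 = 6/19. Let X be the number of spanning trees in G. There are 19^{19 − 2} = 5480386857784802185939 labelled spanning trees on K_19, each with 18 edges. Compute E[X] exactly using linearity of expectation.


K_19 has 19^{19 − 2} = 5480386857784802185939 labelled spanning trees.
For each such spanning tree H, let X_H = 1 if all 18 edges of H are present in G. Then P[X_H = 1] = p^{18} = (6/19)^{18} = 101559956668416/104127350297911241532841.
Summing the indicators: E[X] = Σ_H E[X_H] = 5480386857784802185939 · p^{18} = 5480386857784802185939 · 101559956668416/104127350297911241532841 = 101559956668416/19.
Numerically: E[X] ≈ 5.3453e+12.

E[X] = 5480386857784802185939 · (6/19)^{18} = 101559956668416/19 ≈ 5.3453e+12.


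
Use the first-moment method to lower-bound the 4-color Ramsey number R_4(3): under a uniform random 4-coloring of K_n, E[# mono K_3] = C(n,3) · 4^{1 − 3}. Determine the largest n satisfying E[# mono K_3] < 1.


We need C(n, 3) · 4^{1 − 3} < 1, i.e. C(n, 3) < 4^{3 − 1} = 16.
Check values of n near the boundary:
  n = 4: C(4, 3) = 4; 4 < 16? YES
  n = 5: C(5, 3) = 10; 10 < 16? YES
  n = 6: C(6, 3) = 20; 20 < 16? NO
The largest n with C(n, 3) < 16 is n = 5 (where E[X] = 5/8 ≈ 0.6250000). Hence R_4(3) > 5, i.e. R_4(3) ≥ 6.

Largest n = 5; hence R_4(3) > 5.


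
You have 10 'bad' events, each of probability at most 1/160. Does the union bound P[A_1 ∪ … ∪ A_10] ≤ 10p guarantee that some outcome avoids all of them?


Union bound: P[∪_{i=1}^{10} A_i] ≤ Σ_i P[A_i] ≤ 10·p = 10·(1/160) = 1/16.
Numerically: 1/16 ≈ 0.0625.
Is 1/16 < 1? YES.
Since P[∪ A_i] ≤ 1/16 < 1, the complement has P[∩ A_i^c] ≥ 1 − 1/16 = 15/16 > 0, so some outcome avoids every A_i.

10·p = 1/16 ≈ 0.0625; existence CERTIFIED by the union bound.


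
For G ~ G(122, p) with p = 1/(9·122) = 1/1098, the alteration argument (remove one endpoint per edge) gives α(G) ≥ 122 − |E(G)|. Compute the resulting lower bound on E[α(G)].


E[|E(G)|] = C(122, 2)·p = 7381 · (1/1098) = 121/18.
E[α(G)] ≥ n − E[|E(G)|] = 122 − 121/18 = 2075/18.
Numerically: ≈ 115.27778.
(This is only a lower bound; the true E[α(G)] may be larger.)

E[α(G)] ≥ 2075/18 ≈ 115.27778.


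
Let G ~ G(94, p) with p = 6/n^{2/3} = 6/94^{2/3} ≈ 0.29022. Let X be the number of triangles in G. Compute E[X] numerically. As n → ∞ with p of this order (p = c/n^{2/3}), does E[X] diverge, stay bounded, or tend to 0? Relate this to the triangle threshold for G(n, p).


Number of potential triangles: C(94, 3) = 134044.
Each occurs with probability p³ ≈ (0.29022)³ ≈ 2.4445450e-02.
By linearity: E[X] = C(94, 3)·p³ ≈ 134044 · 2.4445450e-02 ≈ 3276.76596.
Since α = 2/3 < 1, p = c/n^{2/3} ≫ 1/n is above the triangle threshold p ~ 1/n. Asymptotically E[X] ~ (c³/6)·n^{3(1−α)} = (6³/6)·n^{1} → ∞; triangles are abundant w.h.p.

E[X] ≈ 3276.76596; in regime p = Θ(1/n^{2/3}) E[X] diverges (above the triangle threshold p ~ 1/n).


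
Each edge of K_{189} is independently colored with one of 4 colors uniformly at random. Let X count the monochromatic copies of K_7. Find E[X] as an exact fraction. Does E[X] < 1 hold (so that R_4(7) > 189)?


E[X] = C(189, 7) · 4^{1 − 21} = 1527510868092 · 4^{−20} = 1527510868092/1099511627776.
As a reduced fraction: E[X] = 381877717023/274877906944 ≈ 1.389.
Is E[X] < 1? NO.
Since E[X] ≥ 1, the first-moment bound is inconclusive at n = 189; it does NOT by itself certify R_4(7) > 189.

E[X] = 381877717023/274877906944 ≈ 1.389; E[X] ≥ 1; first-moment method inconclusive here.


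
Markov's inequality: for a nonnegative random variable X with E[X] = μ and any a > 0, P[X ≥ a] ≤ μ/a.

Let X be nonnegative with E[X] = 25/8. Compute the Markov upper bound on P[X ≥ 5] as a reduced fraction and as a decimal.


μ = E[X] = 25/8, a = 5.
Markov: P[X ≥ 5] ≤ μ/a = (25/8)/5 = 5/8.
Numerically: ≈ 0.62500.
(Since a = 5 > μ = 3.12500, the bound 5/8 is < 1 and informative.)

P[X ≥ 5] ≤ 5/8 ≈ 0.62500.


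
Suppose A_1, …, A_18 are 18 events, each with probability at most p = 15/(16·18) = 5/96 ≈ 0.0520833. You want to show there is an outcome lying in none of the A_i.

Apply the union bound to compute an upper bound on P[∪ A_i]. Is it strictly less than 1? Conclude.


Union bound: P[∪_{i=1}^{18} A_i] ≤ Σ_i P[A_i] ≤ 18·p = 18·(5/96) = 15/16.
Numerically: 15/16 ≈ 0.9375000.
Is 15/16 < 1? YES.
Since P[∪ A_i] ≤ 15/16 < 1, the complement has P[∩ A_i^c] ≥ 1 − 15/16 = 1/16 > 0, so some outcome avoids every A_i.

18·p = 15/16 ≈ 0.9375000; existence CERTIFIED by the union bound.


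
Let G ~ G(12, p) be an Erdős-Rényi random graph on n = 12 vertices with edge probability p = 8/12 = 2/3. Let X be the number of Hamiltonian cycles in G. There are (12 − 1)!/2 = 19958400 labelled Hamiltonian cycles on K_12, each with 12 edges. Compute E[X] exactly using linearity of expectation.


K_12 has (12 − 1)!/2 = 19958400 labelled Hamiltonian cycles.
For each such Hamiltonian cycle H, let X_H = 1 if all 12 edges of H are present in G. Then P[X_H = 1] = p^{12} = (2/3)^{12} = 4096/531441.
By linearity of expectation: E[X] = Σ_H E[X_H] = 19958400 · p^{12} = 19958400 · 4096/531441 = 1009254400/6561.
Numerically: E[X] ≈ 1.54e+05.

E[X] = 19958400 · (2/3)^{12} = 1009254400/6561 ≈ 1.54e+05.


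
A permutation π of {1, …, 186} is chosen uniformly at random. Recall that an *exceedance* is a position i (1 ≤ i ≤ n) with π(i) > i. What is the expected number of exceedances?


Write X = Σ_{i=1}^{186} X_i, where X_i = 1_{π(i) > i}.
For each fixed i, π(i) is uniform over {1, …, 186} (marginal of a uniform permutation), so P[π(i) > i] = (n − i)/n. Summing: Σ_{i=1}^{186} (n − i)/n = (0 + 1 + … + 185)/186 = 186(186 − 1)/(2·186) = (186 − 1)/2.
Hence E[X] = Σ_{i=1}^{186} (186 − i)/186 = 185/2 ≈ 92.5000.

E[X] = 185/2 = 92.5000.


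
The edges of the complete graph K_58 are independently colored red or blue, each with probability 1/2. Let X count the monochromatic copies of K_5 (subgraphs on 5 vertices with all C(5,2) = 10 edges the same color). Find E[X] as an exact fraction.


Let X = Σ_S X_S over the C(58, 5) = 4582116 subsets S of size 5, where X_S = 1 if the K_5 on S is monochromatic.
For a fixed S, the K_5 on S has C(5, 2) = 10 edges. P[all 10 edges red] = (1/2)^10, and likewise for blue, so P[monochromatic] = 2·(1/2)^10 = 2^{1 − 10} = 1/512.
Summing: E[X] = C(58, 5) · 2^{1 − 10} = 4582116 · 1/512 = 1145529/128.
Numerically: E[X] ≈ 8949.44531.

E[X] = C(58,5)·2^(1−C(5,2)) = 1145529/128 ≈ 8949.44531.


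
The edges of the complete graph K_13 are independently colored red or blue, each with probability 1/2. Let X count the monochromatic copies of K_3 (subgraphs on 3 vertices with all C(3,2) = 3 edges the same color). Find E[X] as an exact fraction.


Let X = Σ_S X_S over the C(13, 3) = 286 subsets S of size 3, where X_S = 1 if the K_3 on S is monochromatic.
For a fixed S, the K_3 on S has C(3, 2) = 3 edges. P[all 3 edges red] = (1/2)^3, and likewise for blue, so P[monochromatic] = 2·(1/2)^3 = 2^{1 − 3} = 1/4.
Summing: E[X] = C(13, 3) · 2^{1 − 3} = 286 · 1/4 = 143/2.
Numerically: E[X] ≈ 71.50000.

E[X] = C(13,3)·2^(1−C(3,2)) = 143/2 ≈ 71.50000.


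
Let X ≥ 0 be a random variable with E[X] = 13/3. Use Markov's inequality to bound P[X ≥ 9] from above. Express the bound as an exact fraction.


μ = E[X] = 13/3, a = 9.
Markov: P[X ≥ 9] ≤ μ/a = (13/3)/9 = 13/27.
Numerically: ≈ 0.4815.
(Since a = 9 > μ = 4.3333, the bound 13/27 is < 1 and informative.)

P[X ≥ 9] ≤ 13/27 ≈ 0.4815.


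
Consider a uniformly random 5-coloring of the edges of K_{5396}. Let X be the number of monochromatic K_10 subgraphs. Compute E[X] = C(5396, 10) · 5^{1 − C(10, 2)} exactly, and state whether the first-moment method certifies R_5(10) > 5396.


E[X] = C(5396, 10) · 5^{1 − 45} = 5719162629614115244962800316916 · 5^{−44} = 5719162629614115244962800316916/5684341886080801486968994140625.
As a reduced fraction: E[X] = 5719162629614115244962800316916/5684341886080801486968994140625 ≈ 1.0061.
Is E[X] < 1? NO.
Since E[X] ≥ 1, the first-moment bound is inconclusive at n = 5396; it does NOT by itself certify R_5(10) > 5396.

E[X] = 5719162629614115244962800316916/5684341886080801486968994140625 ≈ 1.0061; E[X] ≥ 1; first-moment method inconclusive here.


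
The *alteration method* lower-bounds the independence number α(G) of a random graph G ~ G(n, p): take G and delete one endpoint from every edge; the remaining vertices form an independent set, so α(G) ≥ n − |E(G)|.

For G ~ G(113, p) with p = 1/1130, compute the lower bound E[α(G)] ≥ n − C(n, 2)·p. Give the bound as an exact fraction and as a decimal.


E[|E(G)|] = C(113, 2)·p = 6328 · (1/1130) = 28/5.
E[α(G)] ≥ n − E[|E(G)|] = 113 − 28/5 = 537/5.
Numerically: ≈ 107.4000.
(This is only a lower bound; the true E[α(G)] may be larger.)

E[α(G)] ≥ 537/5 ≈ 107.4000.


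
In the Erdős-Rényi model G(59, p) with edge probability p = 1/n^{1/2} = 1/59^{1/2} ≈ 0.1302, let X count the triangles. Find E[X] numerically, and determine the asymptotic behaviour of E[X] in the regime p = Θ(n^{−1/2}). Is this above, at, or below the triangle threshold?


Number of potential triangles: C(59, 3) = 32509.
Each occurs with probability p³ ≈ (0.1302)³ ≈ 2.206592e-03.
By linearity: E[X] = C(59, 3)·p³ ≈ 32509 · 2.206592e-03 ≈ 71.7341.
Since α = 1/2 < 1, p = c/n^{1/2} ≫ 1/n is above the triangle threshold p ~ 1/n. Asymptotically E[X] ~ (c³/6)·n^{3(1−α)} = (1³/6)·n^{1.5} → ∞; triangles are abundant w.h.p.

E[X] ≈ 71.7341; in regime p = Θ(1/n^{1/2}) E[X] diverges (above the triangle threshold p ~ 1/n).


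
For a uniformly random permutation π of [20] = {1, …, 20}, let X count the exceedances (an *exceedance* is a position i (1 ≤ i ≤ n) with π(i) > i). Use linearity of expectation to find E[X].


Write X = Σ_{i=1}^{20} X_i, where X_i = 1_{π(i) > i}.
For each fixed i, π(i) is uniform over {1, …, 20} (marginal of a uniform permutation), so P[π(i) > i] = (n − i)/n. Summing: Σ_{i=1}^{20} (n − i)/n = (0 + 1 + … + 19)/20 = 20(20 − 1)/(2·20) = (20 − 1)/2.
Hence E[X] = Σ_{i=1}^{20} (20 − i)/20 = 19/2 ≈ 9.500.

E[X] = 19/2 = 9.500.


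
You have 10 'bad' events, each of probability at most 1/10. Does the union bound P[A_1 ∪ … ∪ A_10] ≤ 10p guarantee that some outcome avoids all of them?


Union bound: P[∪_{i=1}^{10} A_i] ≤ Σ_i P[A_i] ≤ 10·p = 10·(1/10) = 1.
Numerically: 1 ≈ 1.000.
Is 1 < 1? NO.
Since the bound 1 is ≥ 1, the union bound is uninformative here; it does NOT by itself certify existence.

10·p = 1 ≈ 1.000; existence NOT certified by the union bound.


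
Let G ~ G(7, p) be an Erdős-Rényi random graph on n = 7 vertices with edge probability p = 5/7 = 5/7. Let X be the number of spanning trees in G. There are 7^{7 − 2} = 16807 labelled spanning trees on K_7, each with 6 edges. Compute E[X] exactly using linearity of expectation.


K_7 has 7^{7 − 2} = 16807 labelled spanning trees.
For each such spanning tree H, let X_H = 1 if all 6 edges of H are present in G. Then P[X_H = 1] = p^{6} = (5/7)^{6} = 15625/117649.
Summing the indicators: E[X] = Σ_H E[X_H] = 16807 · p^{6} = 16807 · 15625/117649 = 15625/7.
Numerically: E[X] ≈ 2232.14.

E[X] = 16807 · (5/7)^{6} = 15625/7 ≈ 2232.14.


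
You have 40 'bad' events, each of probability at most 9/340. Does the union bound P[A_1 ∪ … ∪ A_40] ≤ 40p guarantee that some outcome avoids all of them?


Union bound: P[∪_{i=1}^{40} A_i] ≤ Σ_i P[A_i] ≤ 40·p = 40·(9/340) = 18/17.
Numerically: 18/17 ≈ 1.0588235.
Is 18/17 < 1? NO.
Since the bound 18/17 is ≥ 1, the union bound is uninformative here; it does NOT by itself certify existence.

40·p = 18/17 ≈ 1.0588235; existence NOT certified by the union bound.


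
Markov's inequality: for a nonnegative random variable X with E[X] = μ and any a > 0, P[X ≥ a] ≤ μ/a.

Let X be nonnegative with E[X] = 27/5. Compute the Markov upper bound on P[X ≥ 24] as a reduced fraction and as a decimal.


μ = E[X] = 27/5, a = 24.
Markov: P[X ≥ 24] ≤ μ/a = (27/5)/24 = 9/40.
Numerically: ≈ 0.225.
(Since a = 24 > μ = 5.400, the bound 9/40 is < 1 and informative.)

P[X ≥ 24] ≤ 9/40 ≈ 0.225.


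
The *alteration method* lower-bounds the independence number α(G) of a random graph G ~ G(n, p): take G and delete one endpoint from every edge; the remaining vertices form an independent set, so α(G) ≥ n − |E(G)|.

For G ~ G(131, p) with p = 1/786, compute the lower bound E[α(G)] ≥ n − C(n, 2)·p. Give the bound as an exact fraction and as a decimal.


E[|E(G)|] = C(131, 2)·p = 8515 · (1/786) = 65/6.
E[α(G)] ≥ n − E[|E(G)|] = 131 − 65/6 = 721/6.
Numerically: ≈ 120.166667.
(This is only a lower bound; the true E[α(G)] may be larger.)

E[α(G)] ≥ 721/6 ≈ 120.166667.


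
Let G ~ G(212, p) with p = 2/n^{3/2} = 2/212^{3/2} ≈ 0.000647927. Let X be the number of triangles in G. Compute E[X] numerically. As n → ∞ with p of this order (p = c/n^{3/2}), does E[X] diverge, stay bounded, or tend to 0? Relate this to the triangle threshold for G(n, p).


Number of potential triangles: C(212, 3) = 1565620.
Each occurs with probability p³ ≈ (0.000647927)³ ≈ 2.72006081e-10.
By linearity: E[X] = C(212, 3)·p³ ≈ 1565620 · 2.72006081e-10 ≈ 0.000426.
Since α = 3/2 > 1, p = c/n^{3/2} = o(1/n) is below the triangle threshold p ~ 1/n. Asymptotically E[X] ~ (c³/6)·n^{3(1−α)} = (2³/6)·n^{-1.5} → 0, so by Markov's inequality G has no triangles w.h.p.

E[X] ≈ 0.000426; in regime p = Θ(1/n^{3/2}) E[X] tends to 0 (below the triangle threshold p ~ 1/n).


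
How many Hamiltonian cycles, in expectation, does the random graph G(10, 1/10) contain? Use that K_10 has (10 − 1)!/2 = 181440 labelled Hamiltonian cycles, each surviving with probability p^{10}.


K_10 has (10 − 1)!/2 = 181440 labelled Hamiltonian cycles.
For each such Hamiltonian cycle H, let X_H = 1 if all 10 edges of H are present in G. Then P[X_H = 1] = p^{10} = (1/10)^{10} = 1/10000000000.
Summing the indicators: E[X] = Σ_H E[X_H] = 181440 · p^{10} = 181440 · 1/10000000000 = 567/31250000.
Numerically: E[X] ≈ 1.814e-05.

E[X] = 181440 · (1/10)^{10} = 567/31250000 ≈ 1.814e-05.


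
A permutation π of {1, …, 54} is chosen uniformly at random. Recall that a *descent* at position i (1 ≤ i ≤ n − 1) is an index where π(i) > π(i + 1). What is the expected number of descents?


Write X = Σ X_I over i = 1, …, 53, with X_I the indicator of one descent.
There are 53 indicators.
For each fixed i, the pair (π(i), π(i+1)) is a uniformly random ordered pair of distinct values from {1, …, 54}; by symmetry P[π(i) > π(i+1)] = 1/2.
By linearity: E[X] = 53 · (1/2) = (54 − 1) · (1/2) = 53/2 ≈ 26.5000.

E[X] = 53/2 = 26.5000.


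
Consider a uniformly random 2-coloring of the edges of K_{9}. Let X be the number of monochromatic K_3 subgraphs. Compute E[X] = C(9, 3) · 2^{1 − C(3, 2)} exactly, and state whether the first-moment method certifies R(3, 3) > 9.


E[X] = C(9, 3) · 2^{1 − 3} = 84 · 2^{−2} = 84/4.
As a reduced fraction: E[X] = 21 ≈ 21.000.
Is E[X] < 1? NO.
Since E[X] ≥ 1, the first-moment bound is inconclusive at n = 9; it does NOT by itself certify R(3, 3) > 9.

E[X] = 21 ≈ 21.000; E[X] ≥ 1; first-moment method inconclusive here.


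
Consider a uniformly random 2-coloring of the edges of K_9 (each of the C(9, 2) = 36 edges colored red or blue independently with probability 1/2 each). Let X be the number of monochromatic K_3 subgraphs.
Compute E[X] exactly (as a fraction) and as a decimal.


Let X = Σ_S X_S over the C(9, 3) = 84 subsets S of size 3, where X_S = 1 if the K_3 on S is monochromatic.
For a fixed S, the K_3 on S has C(3, 2) = 3 edges. P[all 3 edges red] = (1/2)^3, and likewise for blue, so P[monochromatic] = 2·(1/2)^3 = 2^{1 − 3} = 1/4.
By linearity: E[X] = C(9, 3) · 2^{1 − 3} = 84 · 1/4 = 21.
Numerically: E[X] ≈ 21.000.

E[X] = C(9,3)·2^(1−C(3,2)) = 21 ≈ 21.000.


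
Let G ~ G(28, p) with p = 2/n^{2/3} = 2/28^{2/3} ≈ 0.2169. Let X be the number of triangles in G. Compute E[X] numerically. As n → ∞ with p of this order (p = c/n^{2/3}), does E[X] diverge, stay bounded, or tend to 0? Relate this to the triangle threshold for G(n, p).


Number of potential triangles: C(28, 3) = 3276.
Each occurs with probability p³ ≈ (0.2169)³ ≈ 1.0204082e-02.
By linearity: E[X] = C(28, 3)·p³ ≈ 3276 · 1.0204082e-02 ≈ 33.42857.
Since α = 2/3 < 1, p = c/n^{2/3} ≫ 1/n is above the triangle threshold p ~ 1/n. Asymptotically E[X] ~ (c³/6)·n^{3(1−α)} = (2³/6)·n^{1} → ∞; triangles are abundant w.h.p.

E[X] ≈ 33.42857; in regime p = Θ(1/n^{2/3}) E[X] diverges (above the triangle threshold p ~ 1/n).


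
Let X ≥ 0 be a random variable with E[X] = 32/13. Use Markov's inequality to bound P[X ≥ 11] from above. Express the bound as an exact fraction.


μ = E[X] = 32/13, a = 11.
Markov: P[X ≥ 11] ≤ μ/a = (32/13)/11 = 32/143.
Numerically: ≈ 0.224.
(Since a = 11 > μ = 2.462, the bound 32/143 is < 1 and informative.)

P[X ≥ 11] ≤ 32/143 ≈ 0.224.


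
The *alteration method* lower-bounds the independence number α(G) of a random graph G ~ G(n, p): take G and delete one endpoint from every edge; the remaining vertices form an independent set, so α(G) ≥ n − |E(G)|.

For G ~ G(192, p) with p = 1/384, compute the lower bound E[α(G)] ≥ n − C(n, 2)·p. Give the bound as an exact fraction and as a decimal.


E[|E(G)|] = C(192, 2)·p = 18336 · (1/384) = 191/4.
E[α(G)] ≥ n − E[|E(G)|] = 192 − 191/4 = 577/4.
Numerically: ≈ 144.25000.
(This is only a lower bound; the true E[α(G)] may be larger.)

E[α(G)] ≥ 577/4 ≈ 144.25000.


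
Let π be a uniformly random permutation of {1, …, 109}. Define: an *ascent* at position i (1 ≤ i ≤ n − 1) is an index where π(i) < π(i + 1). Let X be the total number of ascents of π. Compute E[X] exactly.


Write X = Σ X_I over i = 1, …, 108, with X_I the indicator of one ascent.
There are 108 indicators.
For each fixed i, the pair (π(i), π(i+1)) is a uniformly random ordered pair of distinct values from {1, …, 109}; by symmetry P[π(i) < π(i+1)] = 1/2.
By linearity: E[X] = 108 · (1/2) = (109 − 1) · (1/2) = 54 ≈ 54.00000.

E[X] = 54 = 54.00000.


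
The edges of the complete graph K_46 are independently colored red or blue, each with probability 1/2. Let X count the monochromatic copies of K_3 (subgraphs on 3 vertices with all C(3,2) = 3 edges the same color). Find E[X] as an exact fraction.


Let X = Σ_S X_S over the C(46, 3) = 15180 subsets S of size 3, where X_S = 1 if the K_3 on S is monochromatic.
For a fixed S, the K_3 on S has C(3, 2) = 3 edges. P[all 3 edges red] = (1/2)^3, and likewise for blue, so P[monochromatic] = 2·(1/2)^3 = 2^{1 − 3} = 1/4.
By linearity: E[X] = C(46, 3) · 2^{1 − 3} = 15180 · 1/4 = 3795.
Numerically: E[X] ≈ 3795.000.

E[X] = C(46,3)·2^(1−C(3,2)) = 3795 ≈ 3795.000.


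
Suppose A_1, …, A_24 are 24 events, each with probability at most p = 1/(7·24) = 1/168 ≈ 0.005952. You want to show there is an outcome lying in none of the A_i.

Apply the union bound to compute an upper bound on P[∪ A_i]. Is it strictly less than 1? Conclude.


Union bound: P[∪_{i=1}^{24} A_i] ≤ Σ_i P[A_i] ≤ 24·p = 24·(1/168) = 1/7.
Numerically: 1/7 ≈ 0.142857.
Is 1/7 < 1? YES.
Since P[∪ A_i] ≤ 1/7 < 1, the complement has P[∩ A_i^c] ≥ 1 − 1/7 = 6/7 > 0, so some outcome avoids every A_i.

24·p = 1/7 ≈ 0.142857; existence CERTIFIED by the union bound.


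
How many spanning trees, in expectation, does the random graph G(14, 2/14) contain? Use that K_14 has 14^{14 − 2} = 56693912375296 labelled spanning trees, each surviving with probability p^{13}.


K_14 has 14^{14 − 2} = 56693912375296 labelled spanning trees.
For each such spanning tree H, let X_H = 1 if all 13 edges of H are present in G. Then P[X_H = 1] = p^{13} = (1/7)^{13} = 1/96889010407.
By linearity: E[X] = Σ_H E[X_H] = 56693912375296 · p^{13} = 56693912375296 · 1/96889010407 = 4096/7.
Numerically: E[X] ≈ 585.1.

E[X] = 56693912375296 · (1/7)^{13} = 4096/7 ≈ 585.1.


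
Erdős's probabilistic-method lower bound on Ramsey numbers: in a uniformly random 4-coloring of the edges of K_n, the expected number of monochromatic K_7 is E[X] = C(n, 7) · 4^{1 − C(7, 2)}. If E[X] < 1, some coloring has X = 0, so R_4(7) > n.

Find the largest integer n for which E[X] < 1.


We need C(n, 7) · 4^{1 − 21} < 1, i.e. C(n, 7) < 4^{21 − 1} = 1099511627776.
Check values of n near the boundary:
  n = 178: C(178, 7) = 996867063280; 996867063280 < 1099511627776? YES
  n = 179: C(179, 7) = 1037437234460; 1037437234460 < 1099511627776? YES
  n = 180: C(180, 7) = 1079414463600; 1079414463600 < 1099511627776? YES
  n = 181: C(181, 7) = 1122839183400; 1122839183400 < 1099511627776? NO
  n = 182: C(182, 7) = 1167752750736; 1167752750736 < 1099511627776? NO
  n = 183: C(183, 7) = 1214197462413; 1214197462413 < 1099511627776? NO
The largest n with C(n, 7) < 1099511627776 is n = 180 (where E[X] = 67463403975/68719476736 ≈ 0.98172). Hence R_4(7) > 180, i.e. R_4(7) ≥ 181.

Largest n = 180; hence R_4(7) > 180.


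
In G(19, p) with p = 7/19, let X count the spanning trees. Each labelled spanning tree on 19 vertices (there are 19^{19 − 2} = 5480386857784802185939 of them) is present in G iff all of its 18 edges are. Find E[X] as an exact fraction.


K_19 has 19^{19 − 2} = 5480386857784802185939 labelled spanning trees.
For each such spanning tree H, let X_H = 1 if all 18 edges of H are present in G. Then P[X_H = 1] = p^{18} = (7/19)^{18} = 1628413597910449/104127350297911241532841.
By linearity of expectation: E[X] = Σ_H E[X_H] = 5480386857784802185939 · p^{18} = 5480386857784802185939 · 1628413597910449/104127350297911241532841 = 1628413597910449/19.
Numerically: E[X] ≈ 8.57e+13.

E[X] = 5480386857784802185939 · (7/19)^{18} = 1628413597910449/19 ≈ 8.57e+13.


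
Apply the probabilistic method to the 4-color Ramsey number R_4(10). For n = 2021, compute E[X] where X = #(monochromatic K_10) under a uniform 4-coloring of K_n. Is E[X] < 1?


E[X] = C(2021, 10) · 4^{1 − 45} = 306347841644770462864800616 · 4^{−44} = 306347841644770462864800616/309485009821345068724781056.
As a reduced fraction: E[X] = 38293480205596307858100077/38685626227668133590597632 ≈ 0.9899.
Is E[X] < 1? YES.
Since E[X] < 1, there exists a 4-coloring of K_{2021} with no monochromatic K_10; hence R_4(10) > 2021.

E[X] = 38293480205596307858100077/38685626227668133590597632 ≈ 0.9899; E[X] < 1, so R_4(10) > 2021.


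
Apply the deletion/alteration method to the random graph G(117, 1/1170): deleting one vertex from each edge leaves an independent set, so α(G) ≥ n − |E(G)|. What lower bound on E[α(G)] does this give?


E[|E(G)|] = C(117, 2)·p = 6786 · (1/1170) = 29/5.
E[α(G)] ≥ n − E[|E(G)|] = 117 − 29/5 = 556/5.
Numerically: ≈ 111.200.
(This is only a lower bound; the true E[α(G)] may be larger.)

E[α(G)] ≥ 556/5 ≈ 111.200.


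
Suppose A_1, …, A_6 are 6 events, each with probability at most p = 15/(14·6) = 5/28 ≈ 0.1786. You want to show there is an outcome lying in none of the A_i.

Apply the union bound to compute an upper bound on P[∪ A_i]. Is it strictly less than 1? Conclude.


Union bound: P[∪_{i=1}^{6} A_i] ≤ Σ_i P[A_i] ≤ 6·p = 6·(5/28) = 15/14.
Numerically: 15/14 ≈ 1.0714.
Is 15/14 < 1? NO.
Since the bound 15/14 is ≥ 1, the union bound is uninformative here; it does NOT by itself certify existence.

6·p = 15/14 ≈ 1.0714; existence NOT certified by the union bound.


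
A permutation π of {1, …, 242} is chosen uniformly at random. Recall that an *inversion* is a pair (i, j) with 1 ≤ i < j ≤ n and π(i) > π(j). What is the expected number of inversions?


Write X = Σ X_I over the C(242, 2) = 29161 pairs i < j, with X_I the indicator of one inversion.
There are 29161 indicators.
For each fixed pair i < j, the values π(i) and π(j) are two distinct elements of {1, …, 242} in uniformly random order; by symmetry P[π(i) > π(j)] = 1/2.
By linearity: E[X] = 29161 · (1/2) = C(242, 2) · (1/2) = 29161/2 = 29161/2 ≈ 14580.500.

E[X] = 29161/2 = 14580.500.


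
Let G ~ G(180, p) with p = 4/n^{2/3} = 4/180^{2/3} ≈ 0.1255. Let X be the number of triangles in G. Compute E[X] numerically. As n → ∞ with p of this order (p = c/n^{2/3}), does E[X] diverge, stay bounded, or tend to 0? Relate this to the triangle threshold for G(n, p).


Number of potential triangles: C(180, 3) = 955860.
Each occurs with probability p³ ≈ (0.1255)³ ≈ 1.975309e-03.
By linearity: E[X] = C(180, 3)·p³ ≈ 955860 · 1.975309e-03 ≈ 1888.1185.
Since α = 2/3 < 1, p = c/n^{2/3} ≫ 1/n is above the triangle threshold p ~ 1/n. Asymptotically E[X] ~ (c³/6)·n^{3(1−α)} = (4³/6)·n^{1} → ∞; triangles are abundant w.h.p.

E[X] ≈ 1888.1185; in regime p = Θ(1/n^{2/3}) E[X] diverges (above the triangle threshold p ~ 1/n).


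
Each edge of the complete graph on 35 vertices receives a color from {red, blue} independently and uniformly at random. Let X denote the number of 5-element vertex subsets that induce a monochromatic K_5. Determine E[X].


Let X = Σ_S X_S over the C(35, 5) = 324632 subsets S of size 5, where X_S = 1 if the K_5 on S is monochromatic.
For a fixed S, the K_5 on S has C(5, 2) = 10 edges. P[all 10 edges red] = (1/2)^10, and likewise for blue, so P[monochromatic] = 2·(1/2)^10 = 2^{1 − 10} = 1/512.
Summing: E[X] = C(35, 5) · 2^{1 − 10} = 324632 · 1/512 = 40579/64.
Numerically: E[X] ≈ 634.046875.

E[X] = C(35,5)·2^(1−C(5,2)) = 40579/64 ≈ 634.046875.


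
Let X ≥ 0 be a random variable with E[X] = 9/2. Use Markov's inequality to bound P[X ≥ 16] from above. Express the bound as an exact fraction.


μ = E[X] = 9/2, a = 16.
Markov: P[X ≥ 16] ≤ μ/a = (9/2)/16 = 9/32.
Numerically: ≈ 0.28125.
(Since a = 16 > μ = 4.50000, the bound 9/32 is < 1 and informative.)

P[X ≥ 16] ≤ 9/32 ≈ 0.28125.


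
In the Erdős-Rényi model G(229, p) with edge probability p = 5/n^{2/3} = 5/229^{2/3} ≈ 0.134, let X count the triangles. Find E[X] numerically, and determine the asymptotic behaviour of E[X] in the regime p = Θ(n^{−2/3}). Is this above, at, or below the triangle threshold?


Number of potential triangles: C(229, 3) = 1975354.
Each occurs with probability p³ ≈ (0.134)³ ≈ 2.38363e-03.
By linearity: E[X] = C(229, 3)·p³ ≈ 1975354 · 2.38363e-03 ≈ 4708.515.
Since α = 2/3 < 1, p = c/n^{2/3} ≫ 1/n is above the triangle threshold p ~ 1/n. Asymptotically E[X] ~ (c³/6)·n^{3(1−α)} = (5³/6)·n^{1} → ∞; triangles are abundant w.h.p.

E[X] ≈ 4708.515; in regime p = Θ(1/n^{2/3}) E[X] diverges (above the triangle threshold p ~ 1/n).


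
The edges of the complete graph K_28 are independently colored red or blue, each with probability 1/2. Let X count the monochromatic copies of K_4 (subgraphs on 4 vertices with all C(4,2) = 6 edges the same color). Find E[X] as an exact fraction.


Let X = Σ_S X_S over the C(28, 4) = 20475 subsets S of size 4, where X_S = 1 if the K_4 on S is monochromatic.
For a fixed S, the K_4 on S has C(4, 2) = 6 edges. P[all 6 edges red] = (1/2)^6, and likewise for blue, so P[monochromatic] = 2·(1/2)^6 = 2^{1 − 6} = 1/32.
Summing: E[X] = C(28, 4) · 2^{1 − 6} = 20475 · 1/32 = 20475/32.
Numerically: E[X] ≈ 639.8438.

E[X] = C(28,4)·2^(1−C(4,2)) = 20475/32 ≈ 639.8438.


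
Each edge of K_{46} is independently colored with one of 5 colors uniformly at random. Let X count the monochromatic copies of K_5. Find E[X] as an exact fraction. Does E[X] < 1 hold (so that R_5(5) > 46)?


E[X] = C(46, 5) · 5^{1 − 10} = 1370754 · 5^{−9} = 1370754/1953125.
As a reduced fraction: E[X] = 1370754/1953125 ≈ 0.7018260.
Is E[X] < 1? YES.
Since E[X] < 1, there exists a 5-coloring of K_{46} with no monochromatic K_5; hence R_5(5) > 46.

E[X] = 1370754/1953125 ≈ 0.7018260; E[X] < 1, so R_5(5) > 46.


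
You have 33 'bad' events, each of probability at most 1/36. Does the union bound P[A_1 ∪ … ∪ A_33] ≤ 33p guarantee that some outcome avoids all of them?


Union bound: P[∪_{i=1}^{33} A_i] ≤ Σ_i P[A_i] ≤ 33·p = 33·(1/36) = 11/12.
Numerically: 11/12 ≈ 0.9166667.
Is 11/12 < 1? YES.
Since P[∪ A_i] ≤ 11/12 < 1, the complement has P[∩ A_i^c] ≥ 1 − 11/12 = 1/12 > 0, so some outcome avoids every A_i.

33·p = 11/12 ≈ 0.9166667; existence CERTIFIED by the union bound.


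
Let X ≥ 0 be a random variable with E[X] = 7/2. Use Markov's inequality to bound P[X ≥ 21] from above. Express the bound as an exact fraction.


μ = E[X] = 7/2, a = 21.
Markov: P[X ≥ 21] ≤ μ/a = (7/2)/21 = 1/6.
Numerically: ≈ 0.1667.
(Since a = 21 > μ = 3.5000, the bound 1/6 is < 1 and informative.)

P[X ≥ 21] ≤ 1/6 ≈ 0.1667.


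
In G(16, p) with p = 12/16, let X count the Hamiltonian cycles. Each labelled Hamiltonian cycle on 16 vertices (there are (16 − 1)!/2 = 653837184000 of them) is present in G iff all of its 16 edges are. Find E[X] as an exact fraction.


K_16 has (16 − 1)!/2 = 653837184000 labelled Hamiltonian cycles.
For each such Hamiltonian cycle H, let X_H = 1 if all 16 edges of H are present in G. Then P[X_H = 1] = p^{16} = (3/4)^{16} = 43046721/4294967296.
Summing the indicators: E[X] = Σ_H E[X_H] = 653837184000 · p^{16} = 653837184000 · 43046721/4294967296 = 27485885585032875/4194304.
Numerically: E[X] ≈ 6.553e+09.

E[X] = 653837184000 · (3/4)^{16} = 27485885585032875/4194304 ≈ 6.553e+09.


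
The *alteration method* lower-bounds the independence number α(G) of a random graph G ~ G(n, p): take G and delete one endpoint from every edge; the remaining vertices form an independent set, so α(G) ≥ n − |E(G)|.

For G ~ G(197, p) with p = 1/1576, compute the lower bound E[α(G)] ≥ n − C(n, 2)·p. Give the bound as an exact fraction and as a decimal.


E[|E(G)|] = C(197, 2)·p = 19306 · (1/1576) = 49/4.
E[α(G)] ≥ n − E[|E(G)|] = 197 − 49/4 = 739/4.
Numerically: ≈ 184.750000.
(This is only a lower bound; the true E[α(G)] may be larger.)

E[α(G)] ≥ 739/4 ≈ 184.750000.


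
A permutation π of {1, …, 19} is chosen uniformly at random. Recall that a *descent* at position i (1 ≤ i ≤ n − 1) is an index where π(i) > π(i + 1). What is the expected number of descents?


Write X = Σ X_I over i = 1, …, 18, with X_I the indicator of one descent.
There are 18 indicators.
For each fixed i, the pair (π(i), π(i+1)) is a uniformly random ordered pair of distinct values from {1, …, 19}; by symmetry P[π(i) > π(i+1)] = 1/2.
By linearity: E[X] = 18 · (1/2) = (19 − 1) · (1/2) = 9 ≈ 9.0000.

E[X] = 9 = 9.0000.


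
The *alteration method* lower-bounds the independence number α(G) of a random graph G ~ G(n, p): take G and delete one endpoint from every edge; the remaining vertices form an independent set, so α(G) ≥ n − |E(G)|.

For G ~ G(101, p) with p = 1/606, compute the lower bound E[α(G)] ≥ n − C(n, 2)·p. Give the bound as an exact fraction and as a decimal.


E[|E(G)|] = C(101, 2)·p = 5050 · (1/606) = 25/3.
E[α(G)] ≥ n − E[|E(G)|] = 101 − 25/3 = 278/3.
Numerically: ≈ 92.6667.
(This is only a lower bound; the true E[α(G)] may be larger.)

E[α(G)] ≥ 278/3 ≈ 92.6667.


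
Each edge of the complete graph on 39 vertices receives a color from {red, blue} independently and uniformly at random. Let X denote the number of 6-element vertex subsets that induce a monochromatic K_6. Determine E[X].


Let X = Σ_S X_S over the C(39, 6) = 3262623 subsets S of size 6, where X_S = 1 if the K_6 on S is monochromatic.
For a fixed S, the K_6 on S has C(6, 2) = 15 edges. P[all 15 edges red] = (1/2)^15, and likewise for blue, so P[monochromatic] = 2·(1/2)^15 = 2^{1 − 15} = 1/16384.
Summing: E[X] = C(39, 6) · 2^{1 − 15} = 3262623 · 1/16384 = 3262623/16384.
Numerically: E[X] ≈ 199.1347.

E[X] = C(39,6)·2^(1−C(6,2)) = 3262623/16384 ≈ 199.1347.


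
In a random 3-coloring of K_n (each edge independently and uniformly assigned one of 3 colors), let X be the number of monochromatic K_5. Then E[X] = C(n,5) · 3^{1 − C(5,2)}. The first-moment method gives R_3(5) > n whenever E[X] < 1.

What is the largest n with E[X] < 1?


We need C(n, 5) · 3^{1 − 10} < 1, i.e. C(n, 5) < 3^{10 − 1} = 19683.
Check values of n near the boundary:
  n = 18: C(18, 5) = 8568; 8568 < 19683? YES
  n = 19: C(19, 5) = 11628; 11628 < 19683? YES
  n = 20: C(20, 5) = 15504; 15504 < 19683? YES
  n = 21: C(21, 5) = 20349; 20349 < 19683? NO
  n = 22: C(22, 5) = 26334; 26334 < 19683? NO
  n = 23: C(23, 5) = 33649; 33649 < 19683? NO
The largest n with C(n, 5) < 19683 is n = 20 (where E[X] = 5168/6561 ≈ 0.788). Hence R_3(5) > 20, i.e. R_3(5) ≥ 21.

Largest n = 20; hence R_3(5) > 20.


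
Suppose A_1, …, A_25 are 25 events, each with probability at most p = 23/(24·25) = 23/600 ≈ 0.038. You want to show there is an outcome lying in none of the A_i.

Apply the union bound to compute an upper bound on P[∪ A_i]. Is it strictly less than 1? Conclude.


Union bound: P[∪_{i=1}^{25} A_i] ≤ Σ_i P[A_i] ≤ 25·p = 25·(23/600) = 23/24.
Numerically: 23/24 ≈ 0.958.
Is 23/24 < 1? YES.
Since P[∪ A_i] ≤ 23/24 < 1, the complement has P[∩ A_i^c] ≥ 1 − 23/24 = 1/24 > 0, so some outcome avoids every A_i.

25·p = 23/24 ≈ 0.958; existence CERTIFIED by the union bound.


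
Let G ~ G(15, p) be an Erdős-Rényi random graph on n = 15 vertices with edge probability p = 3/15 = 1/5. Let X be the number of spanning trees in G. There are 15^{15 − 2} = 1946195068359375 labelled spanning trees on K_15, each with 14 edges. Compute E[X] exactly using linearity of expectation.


K_15 has 15^{15 − 2} = 1946195068359375 labelled spanning trees.
For each such spanning tree H, let X_H = 1 if all 14 edges of H are present in G. Then P[X_H = 1] = p^{14} = (1/5)^{14} = 1/6103515625.
By linearity: E[X] = Σ_H E[X_H] = 1946195068359375 · p^{14} = 1946195068359375 · 1/6103515625 = 1594323/5.
Numerically: E[X] ≈ 318865.

E[X] = 1946195068359375 · (1/5)^{14} = 1594323/5 ≈ 318865.


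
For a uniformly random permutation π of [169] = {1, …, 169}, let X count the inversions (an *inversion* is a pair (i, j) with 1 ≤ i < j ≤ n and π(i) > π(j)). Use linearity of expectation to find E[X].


Write X = Σ X_I over the C(169, 2) = 14196 pairs i < j, with X_I the indicator of one inversion.
There are 14196 indicators.
For each fixed pair i < j, the values π(i) and π(j) are two distinct elements of {1, …, 169} in uniformly random order; by symmetry P[π(i) > π(j)] = 1/2.
By linearity: E[X] = 14196 · (1/2) = C(169, 2) · (1/2) = 14196/2 = 7098 ≈ 7098.000.

E[X] = 7098 = 7098.000.


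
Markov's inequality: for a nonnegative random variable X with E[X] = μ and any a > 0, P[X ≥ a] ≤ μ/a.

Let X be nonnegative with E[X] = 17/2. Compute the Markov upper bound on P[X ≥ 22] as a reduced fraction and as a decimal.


μ = E[X] = 17/2, a = 22.
Markov: P[X ≥ 22] ≤ μ/a = (17/2)/22 = 17/44.
Numerically: ≈ 0.38636.
(Since a = 22 > μ = 8.50000, the bound 17/44 is < 1 and informative.)

P[X ≥ 22] ≤ 17/44 ≈ 0.38636.


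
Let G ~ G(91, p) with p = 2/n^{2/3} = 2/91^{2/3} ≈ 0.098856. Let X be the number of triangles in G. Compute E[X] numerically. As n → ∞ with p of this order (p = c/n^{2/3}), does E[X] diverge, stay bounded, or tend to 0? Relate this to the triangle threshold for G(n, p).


Number of potential triangles: C(91, 3) = 121485.
Each occurs with probability p³ ≈ (0.098856)³ ≈ 9.6606690e-04.
By linearity: E[X] = C(91, 3)·p³ ≈ 121485 · 9.6606690e-04 ≈ 117.36264.
Since α = 2/3 < 1, p = c/n^{2/3} ≫ 1/n is above the triangle threshold p ~ 1/n. Asymptotically E[X] ~ (c³/6)·n^{3(1−α)} = (2³/6)·n^{1} → ∞; triangles are abundant w.h.p.

E[X] ≈ 117.36264; in regime p = Θ(1/n^{2/3}) E[X] diverges (above the triangle threshold p ~ 1/n).


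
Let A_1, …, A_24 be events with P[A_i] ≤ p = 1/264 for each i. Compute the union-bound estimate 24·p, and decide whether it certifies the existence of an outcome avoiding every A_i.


Union bound: P[∪_{i=1}^{24} A_i] ≤ Σ_i P[A_i] ≤ 24·p = 24·(1/264) = 1/11.
Numerically: 1/11 ≈ 0.091.
Is 1/11 < 1? YES.
Since P[∪ A_i] ≤ 1/11 < 1, the complement has P[∩ A_i^c] ≥ 1 − 1/11 = 10/11 > 0, so some outcome avoids every A_i.

24·p = 1/11 ≈ 0.091; existence CERTIFIED by the union bound.


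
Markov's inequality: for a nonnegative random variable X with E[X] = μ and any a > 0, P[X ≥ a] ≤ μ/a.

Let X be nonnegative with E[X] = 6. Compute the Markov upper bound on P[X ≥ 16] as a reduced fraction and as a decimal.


μ = E[X] = 6, a = 16.
Markov: P[X ≥ 16] ≤ μ/a = (6)/16 = 3/8.
Numerically: ≈ 0.3750.
(Since a = 16 > μ = 6.0000, the bound 3/8 is < 1 and informative.)

P[X ≥ 16] ≤ 3/8 ≈ 0.3750.


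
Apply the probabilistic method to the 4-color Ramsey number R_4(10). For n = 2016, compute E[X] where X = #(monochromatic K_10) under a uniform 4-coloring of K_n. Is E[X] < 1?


E[X] = C(2016, 10) · 4^{1 − 45} = 298835995845288230309989008 · 4^{−44} = 298835995845288230309989008/309485009821345068724781056.
As a reduced fraction: E[X] = 18677249740330514394374313/19342813113834066795298816 ≈ 0.966.
Is E[X] < 1? YES.
Since E[X] < 1, there exists a 4-coloring of K_{2016} with no monochromatic K_10; hence R_4(10) > 2016.

E[X] = 18677249740330514394374313/19342813113834066795298816 ≈ 0.966; E[X] < 1, so R_4(10) > 2016.


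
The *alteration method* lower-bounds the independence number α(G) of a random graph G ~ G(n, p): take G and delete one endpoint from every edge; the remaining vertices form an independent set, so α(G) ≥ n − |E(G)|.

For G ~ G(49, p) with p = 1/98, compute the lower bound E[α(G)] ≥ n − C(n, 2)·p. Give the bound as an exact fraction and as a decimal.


E[|E(G)|] = C(49, 2)·p = 1176 · (1/98) = 12.
E[α(G)] ≥ n − E[|E(G)|] = 49 − 12 = 37.
Numerically: ≈ 37.00000.
(This is only a lower bound; the true E[α(G)] may be larger.)

E[α(G)] ≥ 37 ≈ 37.00000.
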